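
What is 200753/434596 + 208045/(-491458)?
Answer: 4123071527/106792840484 ≈ 0.038608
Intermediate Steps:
200753/434596 + 208045/(-491458) = 200753*(1/434596) + 208045*(-1/491458) = 200753/434596 - 208045/491458 = 4123071527/106792840484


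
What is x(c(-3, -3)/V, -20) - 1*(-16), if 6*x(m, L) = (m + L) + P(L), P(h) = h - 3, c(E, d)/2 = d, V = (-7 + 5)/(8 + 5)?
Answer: 46/3 ≈ 15.333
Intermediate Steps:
V = -2/13 ≈ -0.15385
c(E, d) = 2*d
P(h) = -3 + h
x(m, L) = -½ + L/3 + m/6 (x(m, L) = ((m + L) + (-3 + L))/6 = ((L + m) + (-3 + L))/6 = (-3 + m + 2*L)/6 = -½ + L/3 + m/6)
x(c(-3, -3)/V, -20) - 1*(-16) = (-½ + (⅓)*(-20) + ((2*(-3))/(-2/13))/6) - 1*(-16) = (-½ - 20/3 + (-6*(-13/2))/6) + 16 = (-½ - 20/3 + (⅙)*39) + 16 = (-½ - 20/3 + 13/2) + 16 = -⅔ + 16 = 46/3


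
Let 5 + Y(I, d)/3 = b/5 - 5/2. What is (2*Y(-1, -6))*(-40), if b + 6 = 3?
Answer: 1944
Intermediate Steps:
b = -3 (b = -6 + 3 = -3)
Y(I, d) = -243/10 (Y(I, d) = -15 + 3*(-3/5 - 5/2) = -15 + 3*(-31/10) = -15 - 93/10 = -243/10)
(2*Y(-1, -6))*(-40) = (2*(-243/10))*(-40) = -243/5*(-40) = 1944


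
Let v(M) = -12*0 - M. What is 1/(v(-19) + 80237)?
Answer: 1/80256 ≈ 1.2460e-5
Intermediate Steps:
v(M) = -M (v(M) = 0 - M = -M)
1/(v(-19) + 80237) = 1/(-1*(-19) + 80237) = 1/(19 + 80237) = 1/80256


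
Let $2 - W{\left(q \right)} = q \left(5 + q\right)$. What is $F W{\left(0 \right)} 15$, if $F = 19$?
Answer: $570$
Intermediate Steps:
$W{\left(q \right)} = 2 - q \left(5 + q\right)$
$F W{\left(0 \right)} 15 = 19 \left(2 - 0^{2} - 0\right) 15 = 19 \left(2 - 0 + 0\right) 15 = 19 \left(2 + 0 + 0\right) 15 = 19 \cdot 2 \cdot 15 = 38 \cdot 15 = 570$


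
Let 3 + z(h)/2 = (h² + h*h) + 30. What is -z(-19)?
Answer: -1498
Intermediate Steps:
z(h) = 54 + 4*h² (z(h) = -6 + 2*((h² + h*h) + 30) = -6 + 2*((h² + h²) + 30) = -6 + 2*(2*h² + 30) = -6 + 2*(30 + 2*h²) = -6 + (60 + 4*h²) = 54 + 4*h²)
-z(-19) = -(54 + 4*(-19)²) = -(54 + 4*361) = -(54 + 1444) = -1*1498 = -1498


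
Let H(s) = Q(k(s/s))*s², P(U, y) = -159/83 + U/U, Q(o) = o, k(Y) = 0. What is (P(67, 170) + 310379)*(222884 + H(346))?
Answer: 5741799642804/83 ≈ 6.9178e+10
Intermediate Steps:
P(U, y) = -76/83 (P(U, y) = -159*1/83 + 1 = -159/83 + 1 = -76/83)
H(s) = 0 (H(s) = 0*s² = 0)
(P(67, 170) + 310379)*(222884 + H(346)) = (-76/83 + 310379)*(222884 + 0) = (25761381/83)*222884 = 5741799642804/83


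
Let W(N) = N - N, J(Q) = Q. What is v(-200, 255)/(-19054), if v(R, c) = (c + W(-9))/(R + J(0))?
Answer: 51/762160 ≈ 6.6915e-5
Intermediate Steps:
W(N) = 0
v(R, c) = c/R (v(R, c) = (c + 0)/(R + 0) = c/R)
v(-200, 255)/(-19054) = (255/(-200))/(-19054) = (255*(-1/200))*(-1/19054) = -51/40*(-1/19054) = 51/762160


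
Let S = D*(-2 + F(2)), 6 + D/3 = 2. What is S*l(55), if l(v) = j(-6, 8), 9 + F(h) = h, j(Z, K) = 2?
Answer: 216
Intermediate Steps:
F(h) = -9 + h
D = -12 (D = -18 + 3*2 = -18 + 6 = -12)
l(v) = 2
S = 108 (S = -12*(-2 + (-9 + 2)) = -12*(-2 - 7) = -12*(-9) = 108)
S*l(55) = 108*2 = 216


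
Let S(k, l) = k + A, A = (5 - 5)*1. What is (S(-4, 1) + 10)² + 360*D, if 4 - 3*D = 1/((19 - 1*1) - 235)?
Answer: 112092/217 ≈ 516.55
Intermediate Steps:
A = 0 (A = 0*1 = 0)
S(k, l) = k (S(k, l) = k + 0 = k)
D = 869/651 (D = 4/3 - 1/(3*((19 - 1*1) - 235)) = 4/3 - 1/(3*((19 - 1) - 235)) = 4/3 - 1/(3*(18 - 235)) = 4/3 - ⅓/(-217) = 4/3 - ⅓*(-1/217) = 4/3 + 1/651 = 869/651 ≈ 1.3349)
(S(-4, 1) + 10)² + 360*D = (-4 + 10)² + 360*(869/651) = 6² + 104280/217 = 36 + 104280/217 = 112092/217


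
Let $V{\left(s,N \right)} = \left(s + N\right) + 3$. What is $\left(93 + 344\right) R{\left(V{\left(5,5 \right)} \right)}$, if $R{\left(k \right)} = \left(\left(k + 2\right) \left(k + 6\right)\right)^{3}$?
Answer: $10116167625$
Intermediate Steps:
$V{\left(s,N \right)} = 3 + N + s$ ($V{\left(s,N \right)} = \left(N + s\right) + 3 = 3 + N + s$)
$R{\left(k \right)} = \left(2 + k\right)^{3} \left(6 + k\right)^{3}$ ($R{\left(k \right)} = \left(\left(2 + k\right) \left(6 + k\right)\right)^{3} = \left(2 + k\right)^{3} \left(6 + k\right)^{3}$)
$\left(93 + 344\right) R{\left(V{\left(5,5 \right)} \right)} = \left(93 + 344\right) \left(2 + \left(3 + 5 + 5\right)\right)^{3} \left(6 + \left(3 + 5 + 5\right)\right)^{3} = 437 \left(2 + 13\right)^{3} \left(6 + 13\right)^{3} = 437 \cdot 15^{3} \cdot 19^{3} = 437 \cdot 3375 \cdot 6859 = 437 \cdot 23149125 = 10116167625$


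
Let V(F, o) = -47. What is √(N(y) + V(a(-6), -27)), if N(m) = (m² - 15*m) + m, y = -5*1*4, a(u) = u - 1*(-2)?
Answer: √633 ≈ 25.159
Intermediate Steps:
a(u) = 2 + u (a(u) = u + 2 = 2 + u)
y = -20 (y = -5*4 = -20)
N(m) = m² - 14*m
√(N(y) + V(a(-6), -27)) = √(-20*(-14 - 20) - 47) = √(-20*(-34) - 47) = √(680 - 47) = √633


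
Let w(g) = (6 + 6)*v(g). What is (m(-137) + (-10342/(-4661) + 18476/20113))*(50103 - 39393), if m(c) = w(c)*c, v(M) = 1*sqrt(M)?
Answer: 3150081770220/93746693 - 17607240*I*sqrt(137) ≈ 33602.0 - 2.0609e+8*I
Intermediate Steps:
v(M) = sqrt(M)
w(g) = 12*sqrt(g) (w(g) = (6 + 6)*sqrt(g) = 12*sqrt(g))
m(c) = 12*c**(3/2) (m(c) = (12*sqrt(c))*c = 12*c**(3/2))
(m(-137) + (-10342/(-4661) + 18476/20113))*(50103 - 39393) = (12*(-137)**(3/2) + (-10342/(-4661) + 18476/20113))*(50103 - 39393) = (12*(-137*I*sqrt(137)) + (-10342*(-1/4661) + 18476*(1/20113)))*10710 = (-1644*I*sqrt(137) + (10342/4661 + 18476/20113))*10710 = (-1644*I*sqrt(137) + 294125282/93746693)*10710 = (294125282/93746693 - 1644*I*sqrt(137))*10710 = 3150081770220/93746693 - 17607240*I*sqrt(137)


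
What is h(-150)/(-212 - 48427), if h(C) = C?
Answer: 50/16213 ≈ 0.0030839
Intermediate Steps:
h(-150)/(-212 - 48427) = -150/(-212 - 48427) = -150/(-48639) = -150*(-1/48639) = 50/16213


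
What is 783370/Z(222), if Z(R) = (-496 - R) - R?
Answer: -78337/94 ≈ -833.37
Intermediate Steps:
Z(R) = -496 - 2*R
783370/Z(222) = 783370/(-496 - 2*222) = 783370/(-496 - 444) = 783370/(-940) = 783370*(-1/940) = -78337/94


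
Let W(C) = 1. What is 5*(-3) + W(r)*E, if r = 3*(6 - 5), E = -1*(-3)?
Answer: -12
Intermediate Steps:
E = 3
r = 3 (r = 3*1 = 3)
5*(-3) + W(r)*E = 5*(-3) + 1*3 = -15 + 3 = -12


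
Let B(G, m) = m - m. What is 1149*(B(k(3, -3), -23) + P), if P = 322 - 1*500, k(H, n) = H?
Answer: -204522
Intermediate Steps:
P = -178 (P = 322 - 500 = -178)
B(G, m) = 0
1149*(B(k(3, -3), -23) + P) = 1149*(0 - 178) = 1149*(-178) = -204522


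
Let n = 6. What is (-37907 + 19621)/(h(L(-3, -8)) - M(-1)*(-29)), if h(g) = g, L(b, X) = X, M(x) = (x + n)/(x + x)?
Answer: 36572/161 ≈ 227.16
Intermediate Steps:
M(x) = (6 + x)/(2*x) (M(x) = (x + 6)/(x + x) = (6 + x)/((2*x)) = (6 + x)*(1/(2*x)) = (6 + x)/(2*x))
(-37907 + 19621)/(h(L(-3, -8)) - M(-1)*(-29)) = (-37907 + 19621)/(-8 - (6 - 1)/(2*(-1))*(-29)) = -18286/(-8 - (-1)*5/2*(-29)) = -18286/(-8 - 1*(-5/2)*(-29)) = -18286/(-8 + (5/2)*(-29)) = -18286/(-8 - 145/2) = -18286/(-161/2) = -18286*(-2/161) = 36572/161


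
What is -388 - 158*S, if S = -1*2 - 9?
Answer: 1350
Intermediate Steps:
S = -11 (S = -2 - 9 = -11)
-388 - 158*S = -388 - 158*(-11) = -388 + 1738 = 1350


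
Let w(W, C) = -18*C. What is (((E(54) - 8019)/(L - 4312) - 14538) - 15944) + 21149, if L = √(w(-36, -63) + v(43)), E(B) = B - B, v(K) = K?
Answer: -5257155051/563399 + 243*√1177/563399 ≈ -9331.1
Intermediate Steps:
E(B) = 0
L = √1177 (L = √(-18*(-63) + 43) = √(1134 + 43) = √1177 ≈ 34.307)
(((E(54) - 8019)/(L - 4312) - 14538) - 15944) + 21149 = (((0 - 8019)/(√1177 - 4312) - 14538) - 15944) + 21149 = ((-8019/(-4312 + √1177) - 14538) - 15944) + 21149 = ((-14538 - 8019/(-4312 + √1177)) - 15944) + 21149 = (-30482 - 8019/(-4312 + √1177)) + 21149 = -9333 - 8019/(-4312 + √1177)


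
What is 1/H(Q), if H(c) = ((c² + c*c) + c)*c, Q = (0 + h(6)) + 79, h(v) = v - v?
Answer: 1/992319 ≈ 1.0077e-6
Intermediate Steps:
h(v) = 0
Q = 79 (Q = (0 + 0) + 79 = 0 + 79 = 79)
H(c) = c*(c + 2*c²) (H(c) = ((c² + c²) + c)*c = (2*c² + c)*c = (c + 2*c²)*c = c*(c + 2*c²))
1/H(Q) = 1/(79²*(1 + 2*79)) = 1/(6241*(1 + 158)) = 1/(6241*159) = 1/992319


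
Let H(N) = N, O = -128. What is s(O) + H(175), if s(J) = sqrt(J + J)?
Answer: 175 + 16*I ≈ 175.0 + 16.0*I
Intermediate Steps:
s(J) = sqrt(2)*sqrt(J) (s(J) = sqrt(2*J) = sqrt(2)*sqrt(J))
s(O) + H(175) = sqrt(2)*sqrt(-128) + 175 = sqrt(2)*(8*I*sqrt(2)) + 175 = 16*I + 175 = 175 + 16*I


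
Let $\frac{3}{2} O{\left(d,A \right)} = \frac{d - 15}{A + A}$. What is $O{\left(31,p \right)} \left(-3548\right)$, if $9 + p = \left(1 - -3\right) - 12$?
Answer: $\frac{56768}{51} \approx 1113.1$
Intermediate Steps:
$p = -17$ ($p = -9 + \left(\left(1 - -3\right) - 12\right) = -9 + \left(\left(1 + 3\right) - 12\right) = -9 + \left(4 - 12\right) = -9 - 8 = -17$)
$O{\left(d,A \right)} = \frac{-15 + d}{3 A}$ ($O{\left(d,A \right)} = \frac{2 \frac{d - 15}{A + A}}{3} = \frac{2 \frac{-15 + d}{2 A}}{3} = \frac{-15 + d}{3 A}$)
$O{\left(31,p \right)} \left(-3548\right) = \frac{-15 + 31}{3 \left(-17\right)} \left(-3548\right) = \frac{1}{3} \left(- \frac{1}{17}\right) 16 \left(-3548\right) = \left(- \frac{16}{51}\right) \left(-3548\right) = \frac{56768}{51}$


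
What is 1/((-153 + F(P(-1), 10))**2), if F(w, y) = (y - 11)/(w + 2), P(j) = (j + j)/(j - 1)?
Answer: 9/211600 ≈ 4.2533e-5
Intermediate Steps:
P(j) = 2*j/(-1 + j) (P(j) = (2*j)/(-1 + j) = 2*j/(-1 + j))
F(w, y) = (-11 + y)/(2 + w)
1/((-153 + F(P(-1), 10))**2) = 1/((-153 + (-11 + 10)/(2 + 2*(-1)/(-1 - 1)))**2) = 1/((-153 - 1/(2 + 2*(-1)/(-2)))**2) = 1/((-153 - 1/(2 + 2*(-1)*(-1/2)))**2) = 1/((-153 - 1/(2 + 1))**2) = 1/((-153 - 1/3)**2) = 1/((-460/3)**2) = 1/(211600/9) = 9/211600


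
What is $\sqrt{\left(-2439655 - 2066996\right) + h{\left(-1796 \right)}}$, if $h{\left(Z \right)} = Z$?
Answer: $i \sqrt{4508447} \approx 2123.3 i$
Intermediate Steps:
$\sqrt{\left(-2439655 - 2066996\right) + h{\left(-1796 \right)}} = \sqrt{\left(-2439655 - 2066996\right) - 1796} = \sqrt{-4506651 - 1796} = \sqrt{-4508447} = i \sqrt{4508447}$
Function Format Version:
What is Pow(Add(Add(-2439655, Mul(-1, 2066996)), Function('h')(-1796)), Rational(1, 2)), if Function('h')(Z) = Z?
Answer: Mul(I, Pow(4508447, Rational(1, 2))) ≈ Mul(2123.3, I)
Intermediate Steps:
Pow(Add(Add(-2439655, Mul(-1, 2066996)), Function('h')(-1796)), Rational(1, 2)) = Pow(Add(Add(-2439655, Mul(-1, 2066996)), -1796), Rational(1, 2)) = Pow(Add(Add(-2439655, -2066996), -1796), Rational(1, 2)) = Pow(Add(-4506651, -1796), Rational(1, 2)) = Pow(-4508447, Rational(1, 2)) = Mul(I, Pow(4508447, Rational(1, 2)))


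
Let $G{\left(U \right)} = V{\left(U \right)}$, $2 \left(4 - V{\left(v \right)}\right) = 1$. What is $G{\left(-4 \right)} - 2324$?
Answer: $- \frac{4641}{2} \approx -2320.5$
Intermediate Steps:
$V{\left(v \right)} = \frac{7}{2}$ ($V{\left(v \right)} = 4 - \frac{1}{2} = \frac{7}{2}$)
$G{\left(U \right)} = \frac{7}{2}$
$G{\left(-4 \right)} - 2324 = \frac{7}{2} - 2324 = - \frac{4641}{2}$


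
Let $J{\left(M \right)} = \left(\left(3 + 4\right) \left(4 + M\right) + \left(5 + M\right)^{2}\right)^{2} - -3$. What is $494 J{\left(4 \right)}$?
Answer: $9273368$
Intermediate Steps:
$J{\left(M \right)} = 3 + \left(28 + \left(5 + M\right)^{2} + 7 M\right)^{2}$ ($J{\left(M \right)} = \left(7 \left(4 + M\right) + \left(5 + M\right)^{2}\right)^{2} + 3 = \left(\left(28 + 7 M\right) + \left(5 + M\right)^{2}\right)^{2} + 3 = \left(28 + \left(5 + M\right)^{2} + 7 M\right)^{2} + 3 = 3 + \left(28 + \left(5 + M\right)^{2} + 7 M\right)^{2}$)
$494 J{\left(4 \right)} = 494 \left(3 + \left(28 + \left(5 + 4\right)^{2} + 7 \cdot 4\right)^{2}\right) = 494 \left(3 + \left(28 + 9^{2} + 28\right)^{2}\right) = 494 \left(3 + \left(28 + 81 + 28\right)^{2}\right) = 494 \left(3 + 137^{2}\right) = 494 \left(3 + 18769\right) = 494 \cdot 18772 = 9273368$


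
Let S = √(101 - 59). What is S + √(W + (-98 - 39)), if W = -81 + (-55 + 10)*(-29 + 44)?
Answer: √42 + I*√893 ≈ 6.4807 + 29.883*I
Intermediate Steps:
S = √42 ≈ 6.4807
W = -756 (W = -81 - 45*15 = -81 - 675 = -756)
S + √(W + (-98 - 39)) = √42 + √(-756 + (-98 - 39)) = √42 + √(-756 - 137) = √42 + √(-893) = √42 + I*√893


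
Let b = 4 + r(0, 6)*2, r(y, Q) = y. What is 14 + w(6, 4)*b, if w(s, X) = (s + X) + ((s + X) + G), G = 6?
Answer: 118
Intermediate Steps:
w(s, X) = 6 + 2*X + 2*s (w(s, X) = (s + X) + ((s + X) + 6) = (X + s) + ((X + s) + 6) = (X + s) + (6 + X + s) = 6 + 2*X + 2*s)
b = 4 (b = 4 + 0*2 = 4 + 0 = 4)
14 + w(6, 4)*b = 14 + (6 + 2*4 + 2*6)*4 = 14 + (6 + 8 + 12)*4 = 14 + 26*4 = 14 + 104 = 118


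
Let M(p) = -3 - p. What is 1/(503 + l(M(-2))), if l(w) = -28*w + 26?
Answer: 1/557 ≈ 0.0017953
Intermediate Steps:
l(w) = 26 - 28*w
1/(503 + l(M(-2))) = 1/(503 + (26 - 28*(-3 - 1*(-2)))) = 1/(503 + (26 - 28*(-3 + 2))) = 1/(503 + (26 - 28*(-1))) = 1/(503 + (26 + 28)) = 1/(503 + 54) = 1/557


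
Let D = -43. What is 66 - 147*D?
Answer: 6387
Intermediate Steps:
66 - 147*D = 66 - 147*(-43) = 66 + 6321 = 6387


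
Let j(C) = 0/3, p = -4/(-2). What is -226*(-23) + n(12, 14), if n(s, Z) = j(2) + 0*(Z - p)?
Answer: 5198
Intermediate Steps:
p = 2 (p = -4*(-½) = 2)
j(C) = 0 (j(C) = 0*(⅓) = 0)
n(s, Z) = 0 (n(s, Z) = 0 + 0*(Z - 1*2) = 0 + 0*(Z - 2) = 0 + 0*(-2 + Z) = 0 + 0 = 0)
-226*(-23) + n(12, 14) = -226*(-23) + 0 = 5198 + 0 = 5198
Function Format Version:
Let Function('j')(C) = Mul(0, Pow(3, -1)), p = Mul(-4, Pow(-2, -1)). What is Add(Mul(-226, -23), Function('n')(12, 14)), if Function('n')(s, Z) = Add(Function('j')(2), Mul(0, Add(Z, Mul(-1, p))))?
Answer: 5198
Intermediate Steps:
p = 2 (p = Mul(-4, Rational(-1, 2)) = 2)
Function('j')(C) = 0 (Function('j')(C) = Mul(0, Rational(1, 3)) = 0)
Function('n')(s, Z) = 0 (Function('n')(s, Z) = Add(0, Mul(0, Add(Z, Mul(-1, 2)))) = Add(0, Mul(0, Add(Z, -2))) = Add(0, Mul(0, Add(-2, Z))) = Add(0, 0) = 0)
Add(Mul(-226, -23), Function('n')(12, 14)) = Add(Mul(-226, -23), 0) = Add(5198, 0) = 5198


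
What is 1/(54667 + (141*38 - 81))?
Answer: 1/59944 ≈ 1.6682e-5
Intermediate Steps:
1/(54667 + (141*38 - 81)) = 1/(54667 + (5358 - 81)) = 1/(54667 + 5277) = 1/59944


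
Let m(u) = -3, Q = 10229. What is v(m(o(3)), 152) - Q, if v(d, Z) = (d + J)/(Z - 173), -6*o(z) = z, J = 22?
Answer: -214828/21 ≈ -10230.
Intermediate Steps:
o(z) = -z/6
v(d, Z) = (22 + d)/(-173 + Z) (v(d, Z) = (d + 22)/(Z - 173) = (22 + d)/(-173 + Z))
v(m(o(3)), 152) - Q = (22 - 3)/(-173 + 152) - 1*10229 = 19/(-21) - 10229 = -1/21*19 - 10229 = -19/21 - 10229 = -214828/21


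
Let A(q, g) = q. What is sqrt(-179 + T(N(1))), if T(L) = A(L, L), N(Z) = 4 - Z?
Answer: 4*I*sqrt(11) ≈ 13.266*I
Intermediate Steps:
T(L) = L
sqrt(-179 + T(N(1))) = sqrt(-179 + (4 - 1*1)) = sqrt(-179 + (4 - 1)) = sqrt(-179 + 3) = sqrt(-176) = 4*I*sqrt(11)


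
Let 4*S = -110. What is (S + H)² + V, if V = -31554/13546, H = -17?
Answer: 53585825/27092 ≈ 1977.9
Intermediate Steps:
S = -55/2 (S = (¼)*(-110) = -55/2 ≈ -27.500)
V = -15777/6773 (V = -31554*1/13546 = -15777/6773 ≈ -2.3294)
(S + H)² + V = (-55/2 - 17)² - 15777/6773 = (-89/2)² - 15777/6773 = 7921/4 - 15777/6773 = 53585825/27092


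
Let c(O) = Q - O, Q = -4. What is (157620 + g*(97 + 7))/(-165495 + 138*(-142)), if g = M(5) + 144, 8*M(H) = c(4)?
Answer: -172492/185091 ≈ -0.93193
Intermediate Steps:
c(O) = -4 - O
M(H) = -1 (M(H) = (-4 - 1*4)/8 = (-4 - 4)/8 = (⅛)*(-8) = -1)
g = 143 (g = -1 + 144 = 143)
(157620 + g*(97 + 7))/(-165495 + 138*(-142)) = (157620 + 143*(97 + 7))/(-165495 + 138*(-142)) = (157620 + 143*104)/(-165495 - 19596) = (157620 + 14872)/(-185091) = 172492*(-1/185091) = -172492/185091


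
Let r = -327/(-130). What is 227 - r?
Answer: 29183/130 ≈ 224.48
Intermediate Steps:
r = 327/130 (r = -327*(-1/130) = 327/130 ≈ 2.5154)
227 - r = 227 - 1*327/130 = 227 - 327/130 = 29183/130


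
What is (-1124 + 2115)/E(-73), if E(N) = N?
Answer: -991/73 ≈ -13.575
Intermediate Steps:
(-1124 + 2115)/E(-73) = (-1124 + 2115)/(-73) = 991*(-1/73) = -991/73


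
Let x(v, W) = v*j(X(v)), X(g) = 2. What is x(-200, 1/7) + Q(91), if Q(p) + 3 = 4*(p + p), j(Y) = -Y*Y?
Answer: 1525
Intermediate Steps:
j(Y) = -Y²
Q(p) = -3 + 8*p (Q(p) = -3 + 4*(p + p) = -3 + 4*(2*p) = -3 + 8*p)
x(v, W) = -4*v (x(v, W) = v*(-1*2²) = v*(-1*4) = v*(-4) = -4*v)
x(-200, 1/7) + Q(91) = -4*(-200) + (-3 + 8*91) = 800 + (-3 + 728) = 800 + 725 = 1525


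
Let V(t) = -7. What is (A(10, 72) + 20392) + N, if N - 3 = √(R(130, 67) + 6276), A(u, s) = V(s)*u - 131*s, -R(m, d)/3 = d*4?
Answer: 10893 + 12*√38 ≈ 10967.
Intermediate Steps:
R(m, d) = -12*d (R(m, d) = -3*d*4 = -12*d)
A(u, s) = -131*s - 7*u (A(u, s) = -7*u - 131*s = -131*s - 7*u)
N = 3 + 12*√38 (N = 3 + √(-12*67 + 6276) = 3 + √(-804 + 6276) = 3 + √5472 = 3 + 12*√38 ≈ 76.973)
(A(10, 72) + 20392) + N = ((-131*72 - 7*10) + 20392) + (3 + 12*√38) = ((-9432 - 70) + 20392) + (3 + 12*√38) = (-9502 + 20392) + (3 + 12*√38) = 10890 + (3 + 12*√38) = 10893 + 12*√38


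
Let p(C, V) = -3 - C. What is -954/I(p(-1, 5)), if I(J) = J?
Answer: 477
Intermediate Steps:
-954/I(p(-1, 5)) = -954/(-3 - 1*(-1)) = -954/(-3 + 1) = -954/(-2) = -954*(-1/2) = 477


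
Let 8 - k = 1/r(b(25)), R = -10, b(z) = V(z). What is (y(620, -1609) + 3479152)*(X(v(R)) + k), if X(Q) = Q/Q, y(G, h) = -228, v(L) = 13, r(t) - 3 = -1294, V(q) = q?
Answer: 40425096880/1291 ≈ 3.1313e+7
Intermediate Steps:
b(z) = z
r(t) = -1291 (r(t) = 3 - 1294 = -1291)
X(Q) = 1
k = 10329/1291 (k = 8 - 1/(-1291) = 8 - 1*(-1/1291) = 8 + 1/1291 = 10329/1291 ≈ 8.0008)
(y(620, -1609) + 3479152)*(X(v(R)) + k) = (-228 + 3479152)*(1 + 10329/1291) = 3478924*(11620/1291) = 40425096880/1291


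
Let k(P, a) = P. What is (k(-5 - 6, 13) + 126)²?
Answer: 13225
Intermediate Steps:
(k(-5 - 6, 13) + 126)² = ((-5 - 6) + 126)² = (-11 + 126)² = 115² = 13225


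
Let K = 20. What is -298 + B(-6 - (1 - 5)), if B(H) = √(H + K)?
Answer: -298 + 3*√2 ≈ -293.76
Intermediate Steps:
B(H) = √(20 + H) (B(H) = √(H + 20) = √(20 + H))
-298 + B(-6 - (1 - 5)) = -298 + √(20 + (-6 - (1 - 5))) = -298 + √(20 + (-6 - 1*(-4))) = -298 + √(20 + (-6 + 4)) = -298 + √(20 - 2) = -298 + √18 = -298 + 3*√2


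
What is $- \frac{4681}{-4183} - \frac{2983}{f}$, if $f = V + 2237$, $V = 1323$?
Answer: $\frac{47039}{167320} \approx 0.28113$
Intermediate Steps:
$f = 3560$ ($f = 1323 + 2237 = 3560$)
$- \frac{4681}{-4183} - \frac{2983}{f} = - \frac{4681}{-4183} - \frac{2983}{3560} = \left(-4681\right) \left(- \frac{1}{4183}\right) - \frac{2983}{3560} = \frac{4681}{4183} - \frac{2983}{3560} = \frac{47039}{167320}$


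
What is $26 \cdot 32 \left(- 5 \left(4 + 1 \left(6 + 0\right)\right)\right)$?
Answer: $-41600$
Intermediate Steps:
$26 \cdot 32 \left(- 5 \left(4 + 1 \left(6 + 0\right)\right)\right) = 832 \left(- 5 \left(4 + 1 \cdot 6\right)\right) = 832 \left(- 5 \left(4 + 6\right)\right) = 832 \left(\left(-5\right) 10\right) = 832 \left(-50\right) = -41600$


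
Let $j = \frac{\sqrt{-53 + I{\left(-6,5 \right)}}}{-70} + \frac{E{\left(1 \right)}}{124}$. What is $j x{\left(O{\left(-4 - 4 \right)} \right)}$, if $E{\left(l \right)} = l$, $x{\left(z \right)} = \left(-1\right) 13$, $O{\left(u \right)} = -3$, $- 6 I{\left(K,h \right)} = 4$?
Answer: $- \frac{13}{124} + \frac{13 i \sqrt{483}}{210} \approx -0.10484 + 1.3605 i$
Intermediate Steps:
$I{\left(K,h \right)} = - \frac{2}{3}$ ($I{\left(K,h \right)} = \left(- \frac{1}{6}\right) 4 = - \frac{2}{3}$)
$x{\left(z \right)} = -13$
$j = \frac{1}{124} - \frac{i \sqrt{483}}{210}$ ($j = \frac{\sqrt{-53 - \frac{2}{3}}}{-70} + 1 \cdot \frac{1}{124} = \sqrt{- \frac{161}{3}} \left(- \frac{1}{70}\right) + 1 \cdot \frac{1}{124} = \frac{i \sqrt{483}}{3} \left(- \frac{1}{70}\right) + \frac{1}{124} = - \frac{i \sqrt{483}}{210} + \frac{1}{124} = \frac{1}{124} - \frac{i \sqrt{483}}{210} \approx 0.0080645 - 0.10465 i$)
$j x{\left(O{\left(-4 - 4 \right)} \right)} = \left(\frac{1}{124} - \frac{i \sqrt{483}}{210}\right) \left(-13\right) = - \frac{13}{124} + \frac{13 i \sqrt{483}}{210}$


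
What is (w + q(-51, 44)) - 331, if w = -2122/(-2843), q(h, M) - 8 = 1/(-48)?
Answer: -43978859/136464 ≈ -322.27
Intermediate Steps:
q(h, M) = 383/48 (q(h, M) = 8 + 1/(-48) = 8 - 1/48 = 383/48)
w = 2122/2843 (w = -2122*(-1/2843) = 2122/2843 ≈ 0.74640)
(w + q(-51, 44)) - 331 = (2122/2843 + 383/48) - 331 = 1190725/136464 - 331 = -43978859/136464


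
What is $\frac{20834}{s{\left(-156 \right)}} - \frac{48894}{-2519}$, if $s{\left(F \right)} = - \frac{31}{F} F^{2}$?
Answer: $\frac{144466115}{6090942} \approx 23.718$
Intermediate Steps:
$s{\left(F \right)} = - 31 F$
$\frac{20834}{s{\left(-156 \right)}} - \frac{48894}{-2519} = \frac{20834}{\left(-31\right) \left(-156\right)} - \frac{48894}{-2519} = \frac{20834}{4836} - - \frac{48894}{2519} = 20834 \cdot \frac{1}{4836} + \frac{48894}{2519} = \frac{10417}{2418} + \frac{48894}{2519} = \frac{144466115}{6090942}$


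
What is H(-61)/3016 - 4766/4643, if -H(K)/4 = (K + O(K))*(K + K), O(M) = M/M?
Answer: -18790162/1750411 ≈ -10.735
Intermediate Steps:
O(M) = 1
H(K) = -8*K*(1 + K) (H(K) = -4*(K + 1)*(K + K) = -4*(1 + K)*2*K = -8*K*(1 + K))
H(-61)/3016 - 4766/4643 = -8*(-61)*(1 - 61)/3016 - 4766/4643 = -8*(-61)*(-60)*(1/3016) - 4766*1/4643 = -29280*1/3016 - 4766/4643 = -3660/377 - 4766/4643 = -18790162/1750411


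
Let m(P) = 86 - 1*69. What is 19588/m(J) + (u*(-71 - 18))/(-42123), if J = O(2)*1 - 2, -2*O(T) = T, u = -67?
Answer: 825003953/716091 ≈ 1152.1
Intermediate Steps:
O(T) = -T/2
J = -3 (J = -½*2*1 - 2 = -1*1 - 2 = -1 - 2 = -3)
m(P) = 17 (m(P) = 86 - 69 = 17)
19588/m(J) + (u*(-71 - 18))/(-42123) = 19588/17 - 67*(-71 - 18)/(-42123) = 19588*(1/17) - 67*(-89)*(-1/42123) = 19588/17 + 5963*(-1/42123) = 19588/17 - 5963/42123 = 825003953/716091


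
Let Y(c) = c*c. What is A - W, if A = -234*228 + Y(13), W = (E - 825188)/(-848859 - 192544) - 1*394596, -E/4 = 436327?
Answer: 355545951943/1041403 ≈ 3.4141e+5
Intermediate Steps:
E = -1745308 (E = -4*436327 = -1745308)
Y(c) = c²
W = -410930887692/1041403 (W = (-1745308 - 825188)/(-848859 - 192544) - 1*394596 = -2570496/(-1041403) - 394596 = -2570496*(-1/1041403) - 394596 = 2570496/1041403 - 394596 = -410930887692/1041403 ≈ -3.9459e+5)
A = -53183 (A = -234*228 + 13² = -53352 + 169 = -53183)
A - W = -53183 - 1*(-410930887692/1041403) = -53183 + 410930887692/1041403 = 355545951943/1041403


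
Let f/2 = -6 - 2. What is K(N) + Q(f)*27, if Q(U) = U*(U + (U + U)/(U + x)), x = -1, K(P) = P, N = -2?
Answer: 103646/17 ≈ 6096.8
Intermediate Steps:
f = -16 (f = 2*(-6 - 2) = 2*(-8) = -16)
Q(U) = U*(U + 2*U/(-1 + U)) (Q(U) = U*(U + (U + U)/(U - 1)) = U*(U + (2*U)/(-1 + U)) = U*(U + 2*U/(-1 + U)))
K(N) + Q(f)*27 = -2 + ((-16)²*(1 - 16)/(-1 - 16))*27 = -2 + (256*(-15)/(-17))*27 = -2 + (256*(-1/17)*(-15))*27 = -2 + (3840/17)*27 = -2 + 103680/17 = 103646/17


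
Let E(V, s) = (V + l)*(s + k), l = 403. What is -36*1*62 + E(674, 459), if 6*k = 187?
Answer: 1051355/2 ≈ 5.2568e+5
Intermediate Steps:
k = 187/6 (k = (1/6)*187 = 187/6 ≈ 31.167)
E(V, s) = (403 + V)*(187/6 + s) (E(V, s) = (V + 403)*(s + 187/6) = (403 + V)*(187/6 + s))
-36*1*62 + E(674, 459) = -36*1*62 + (75361/6 + 403*459 + (187/6)*674 + 674*459) = -36*62 + (75361/6 + 184977 + 63019/3 + 309366) = -2232 + 1055819/2 = 1051355/2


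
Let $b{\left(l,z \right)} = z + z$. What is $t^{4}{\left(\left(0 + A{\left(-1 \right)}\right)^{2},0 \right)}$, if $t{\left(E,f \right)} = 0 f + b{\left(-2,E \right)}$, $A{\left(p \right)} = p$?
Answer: $16$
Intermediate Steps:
$b{\left(l,z \right)} = 2 z$
$t{\left(E,f \right)} = 2 E$ ($t{\left(E,f \right)} = 0 f + 2 E = 0 + 2 E = 2 E$)
$t^{4}{\left(\left(0 + A{\left(-1 \right)}\right)^{2},0 \right)} = \left(2 \left(0 - 1\right)^{2}\right)^{4} = \left(2 \left(-1\right)^{2}\right)^{4} = \left(2 \cdot 1\right)^{4} = 2^{4} = 16$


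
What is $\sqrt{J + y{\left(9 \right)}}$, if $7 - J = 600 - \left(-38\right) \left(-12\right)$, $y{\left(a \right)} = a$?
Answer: $8 i \sqrt{2} \approx 11.314 i$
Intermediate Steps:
$J = -137$ ($J = 7 - \left(600 - \left(-38\right) \left(-12\right)\right) = 7 - \left(600 - 456\right) = 7 - 144 = -137$)
$\sqrt{J + y{\left(9 \right)}} = \sqrt{-137 + 9} = \sqrt{-128} = 8 i \sqrt{2}$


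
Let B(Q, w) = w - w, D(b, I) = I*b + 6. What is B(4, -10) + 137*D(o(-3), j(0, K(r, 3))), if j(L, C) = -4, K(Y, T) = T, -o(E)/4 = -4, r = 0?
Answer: -7946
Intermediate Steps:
o(E) = 16 (o(E) = -4*(-4) = 16)
D(b, I) = 6 + I*b
B(Q, w) = 0
B(4, -10) + 137*D(o(-3), j(0, K(r, 3))) = 0 + 137*(6 - 4*16) = 0 + 137*(6 - 64) = 0 + 137*(-58) = 0 - 7946 = -7946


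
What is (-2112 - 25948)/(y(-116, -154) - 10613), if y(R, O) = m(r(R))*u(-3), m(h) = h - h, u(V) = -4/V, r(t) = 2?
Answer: 28060/10613 ≈ 2.6439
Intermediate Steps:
m(h) = 0
y(R, O) = 0 (y(R, O) = 0*(-4/(-3)) = 0*(-4*(-1/3)) = 0*(4/3) = 0)
(-2112 - 25948)/(y(-116, -154) - 10613) = (-2112 - 25948)/(0 - 10613) = -28060/(-10613) = -28060*(-1/10613) = 28060/10613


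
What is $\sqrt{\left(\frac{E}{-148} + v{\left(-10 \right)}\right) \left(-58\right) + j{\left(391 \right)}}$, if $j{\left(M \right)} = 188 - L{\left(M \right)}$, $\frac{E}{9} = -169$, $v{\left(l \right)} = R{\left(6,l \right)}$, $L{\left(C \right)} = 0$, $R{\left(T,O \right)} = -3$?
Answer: $\frac{i \sqrt{1281754}}{74} \approx 15.299 i$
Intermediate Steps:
$v{\left(l \right)} = -3$
$E = -1521$ ($E = 9 \left(-169\right) = -1521$)
$j{\left(M \right)} = 188$ ($j{\left(M \right)} = 188 - 0 = 188 + 0 = 188$)
$\sqrt{\left(\frac{E}{-148} + v{\left(-10 \right)}\right) \left(-58\right) + j{\left(391 \right)}} = \sqrt{\left(- \frac{1521}{-148} - 3\right) \left(-58\right) + 188} = \sqrt{\left(\left(-1521\right) \left(- \frac{1}{148}\right) - 3\right) \left(-58\right) + 188} = \sqrt{\left(\frac{1521}{148} - 3\right) \left(-58\right) + 188} = \sqrt{\frac{1077}{148} \left(-58\right) + 188} = \sqrt{- \frac{31233}{74} + 188} = \sqrt{- \frac{17321}{74}} = \frac{i \sqrt{1281754}}{74}$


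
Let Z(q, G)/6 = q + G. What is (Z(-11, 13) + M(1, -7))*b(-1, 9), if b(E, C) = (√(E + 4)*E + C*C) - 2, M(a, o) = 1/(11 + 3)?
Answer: 13351/14 - 169*√3/14 ≈ 932.73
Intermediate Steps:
M(a, o) = 1/14
b(E, C) = -2 + C² + E*√(4 + E) (b(E, C) = (√(4 + E)*E + C²) - 2 = (E*√(4 + E) + C²) - 2 = (C² + E*√(4 + E)) - 2 = -2 + C² + E*√(4 + E))
Z(q, G) = 6*G + 6*q (Z(q, G) = 6*(q + G) = 6*(G + q) = 6*G + 6*q)
(Z(-11, 13) + M(1, -7))*b(-1, 9) = ((6*13 + 6*(-11)) + 1/14)*(-2 + 9² - √(4 - 1)) = ((78 - 66) + 1/14)*(-2 + 81 - √3) = (12 + 1/14)*(79 - √3) = 169*(79 - √3)/14 = 13351/14 - 169*√3/14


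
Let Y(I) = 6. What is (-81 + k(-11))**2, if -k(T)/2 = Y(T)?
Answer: 8649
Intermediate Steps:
k(T) = -12 (k(T) = -2*6 = -12)
(-81 + k(-11))**2 = (-81 - 12)**2 = (-93)**2 = 8649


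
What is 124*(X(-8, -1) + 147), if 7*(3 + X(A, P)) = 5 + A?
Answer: 124620/7 ≈ 17803.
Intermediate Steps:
X(A, P) = -16/7 + A/7 (X(A, P) = -3 + (5 + A)/7 = -3 + (5/7 + A/7) = -16/7 + A/7)
124*(X(-8, -1) + 147) = 124*((-16/7 + (1/7)*(-8)) + 147) = 124*((-16/7 - 8/7) + 147) = 124*(-24/7 + 147) = 124*(1005/7) = 124620/7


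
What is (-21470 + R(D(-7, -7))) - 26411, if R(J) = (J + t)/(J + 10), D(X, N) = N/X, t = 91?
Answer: -526599/11 ≈ -47873.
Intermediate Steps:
R(J) = (91 + J)/(10 + J) (R(J) = (J + 91)/(J + 10) = (91 + J)/(10 + J))
(-21470 + R(D(-7, -7))) - 26411 = (-21470 + (91 - 7/(-7))/(10 - 7/(-7))) - 26411 = (-21470 + (91 - 7*(-⅐))/(10 - 7*(-⅐))) - 26411 = (-21470 + (91 + 1)/(10 + 1)) - 26411 = (-21470 + 92/11) - 26411 = -236078/11 - 26411 = -526599/11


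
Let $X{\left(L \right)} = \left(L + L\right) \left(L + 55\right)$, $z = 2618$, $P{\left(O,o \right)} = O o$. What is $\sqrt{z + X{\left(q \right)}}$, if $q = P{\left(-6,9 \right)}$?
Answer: $\sqrt{2510} \approx 50.1$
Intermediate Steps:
$q = -54$ ($q = \left(-6\right) 9 = -54$)
$X{\left(L \right)} = 2 L \left(55 + L\right)$
$\sqrt{z + X{\left(q \right)}} = \sqrt{2618 + 2 \left(-54\right) \left(55 - 54\right)} = \sqrt{2618 + 2 \left(-54\right) 1} = \sqrt{2618 - 108} = \sqrt{2510}$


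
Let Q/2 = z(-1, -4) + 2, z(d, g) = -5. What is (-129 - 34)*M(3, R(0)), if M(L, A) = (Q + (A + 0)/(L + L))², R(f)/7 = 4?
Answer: -2608/9 ≈ -289.78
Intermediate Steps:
Q = -6 (Q = 2*(-5 + 2) = 2*(-3) = -6)
R(f) = 28 (R(f) = 7*4 = 28)
M(L, A) = (-6 + A/(2*L))² (M(L, A) = (-6 + (A + 0)/(L + L))² = (-6 + A/((2*L)))² = (-6 + A*(1/(2*L)))² = (-6 + A/(2*L))²)
(-129 - 34)*M(3, R(0)) = (-129 - 34)*((¼)*(28 - 12*3)²/3²) = -163*(28 - 36)²/(4*9) = -163*(-8)²/(4*9) = -163*64/(4*9) = -163*16/9 = -2608/9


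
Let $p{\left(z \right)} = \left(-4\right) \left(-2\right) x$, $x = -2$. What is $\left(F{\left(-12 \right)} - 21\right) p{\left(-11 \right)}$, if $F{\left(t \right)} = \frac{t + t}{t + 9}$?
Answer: $208$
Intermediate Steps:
$p{\left(z \right)} = -16$ ($p{\left(z \right)} = \left(-4\right) \left(-2\right) \left(-2\right) = 8 \left(-2\right) = -16$)
$F{\left(t \right)} = \frac{2 t}{9 + t}$
$\left(F{\left(-12 \right)} - 21\right) p{\left(-11 \right)} = \left(2 \left(-12\right) \frac{1}{9 - 12} - 21\right) \left(-16\right) = \left(2 \left(-12\right) \frac{1}{-3} - 21\right) \left(-16\right) = \left(2 \left(-12\right) \left(- \frac{1}{3}\right) - 21\right) \left(-16\right) = \left(8 - 21\right) \left(-16\right) = \left(-13\right) \left(-16\right) = 208$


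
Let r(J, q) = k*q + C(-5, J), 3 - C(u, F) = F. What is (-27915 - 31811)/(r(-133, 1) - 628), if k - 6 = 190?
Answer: 29863/148 ≈ 201.78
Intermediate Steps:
k = 196 (k = 6 + 190 = 196)
C(u, F) = 3 - F
r(J, q) = 3 - J + 196*q (r(J, q) = 196*q + (3 - J) = 3 - J + 196*q)
(-27915 - 31811)/(r(-133, 1) - 628) = (-27915 - 31811)/((3 - 1*(-133) + 196*1) - 628) = -59726/((3 + 133 + 196) - 628) = -59726/(332 - 628) = -59726/(-296) = -59726*(-1/296) = 29863/148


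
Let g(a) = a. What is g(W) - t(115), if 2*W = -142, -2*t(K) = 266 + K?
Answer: 239/2 ≈ 119.50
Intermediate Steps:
t(K) = -133 - K/2 (t(K) = -(266 + K)/2 = -133 - K/2)
W = -71 (W = (1/2)*(-142) = -71)
g(W) - t(115) = -71 - (-133 - 1/2*115) = -71 - (-133 - 115/2) = -71 - 1*(-381/2) = -71 + 381/2 = 239/2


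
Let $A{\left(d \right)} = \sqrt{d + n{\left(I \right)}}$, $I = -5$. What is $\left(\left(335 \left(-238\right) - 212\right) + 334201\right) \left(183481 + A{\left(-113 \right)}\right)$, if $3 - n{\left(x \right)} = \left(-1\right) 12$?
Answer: $46651695579 + 1779813 i \sqrt{2} \approx 4.6652 \cdot 10^{10} + 2.517 \cdot 10^{6} i$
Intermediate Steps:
$n{\left(x \right)} = 15$ ($n{\left(x \right)} = 3 - \left(-1\right) 12 = 3 - -12 = 3 + 12 = 15$)
$A{\left(d \right)} = \sqrt{15 + d}$ ($A{\left(d \right)} = \sqrt{d + 15} = \sqrt{15 + d}$)
$\left(\left(335 \left(-238\right) - 212\right) + 334201\right) \left(183481 + A{\left(-113 \right)}\right) = \left(\left(335 \left(-238\right) - 212\right) + 334201\right) \left(183481 + \sqrt{15 - 113}\right) = \left(\left(-79730 - 212\right) + 334201\right) \left(183481 + \sqrt{-98}\right) = \left(-79942 + 334201\right) \left(183481 + 7 i \sqrt{2}\right) = 254259 \left(183481 + 7 i \sqrt{2}\right) = 46651695579 + 1779813 i \sqrt{2}$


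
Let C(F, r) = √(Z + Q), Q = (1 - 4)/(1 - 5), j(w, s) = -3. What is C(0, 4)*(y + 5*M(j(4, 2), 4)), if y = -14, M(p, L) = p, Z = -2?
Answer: -29*I*√5/2 ≈ -32.423*I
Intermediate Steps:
Q = ¾ (Q = -3/(-4) = -3*(-¼) = ¾ ≈ 0.75000)
C(F, r) = I*√5/2 (C(F, r) = √(-2 + ¾) = √(-5/4) = I*√5/2)
C(0, 4)*(y + 5*M(j(4, 2), 4)) = (I*√5/2)*(-14 + 5*(-3)) = (I*√5/2)*(-14 - 15) = (I*√5/2)*(-29) = -29*I*√5/2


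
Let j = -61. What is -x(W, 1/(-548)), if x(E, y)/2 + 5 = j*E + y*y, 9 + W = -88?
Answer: -1775397249/150152 ≈ -11824.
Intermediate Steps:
W = -97 (W = -9 - 88 = -97)
x(E, y) = -10 - 122*E + 2*y**2 (x(E, y) = -10 + 2*(-61*E + y*y) = -10 + 2*(-61*E + y**2) = -10 + 2*(y**2 - 61*E) = -10 + (-122*E + 2*y**2) = -10 - 122*E + 2*y**2)
-x(W, 1/(-548)) = -(-10 - 122*(-97) + 2*(1/(-548))**2) = -(-10 + 11834 + 2*(-1/548)**2) = -(-10 + 11834 + 2*(1/300304)) = -(-10 + 11834 + 1/150152) = -1*1775397249/150152 = -1775397249/150152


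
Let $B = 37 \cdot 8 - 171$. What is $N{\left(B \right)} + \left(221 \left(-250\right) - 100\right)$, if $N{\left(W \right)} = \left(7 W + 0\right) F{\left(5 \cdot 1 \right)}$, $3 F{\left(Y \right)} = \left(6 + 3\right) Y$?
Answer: $-42225$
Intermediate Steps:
$F{\left(Y \right)} = 3 Y$ ($F{\left(Y \right)} = \frac{\left(6 + 3\right) Y}{3} = \frac{9 Y}{3} = 3 Y$)
$B = 125$ ($B = 296 - 171 = 125$)
$N{\left(W \right)} = 105 W$ ($N{\left(W \right)} = \left(7 W + 0\right) 3 \cdot 5 \cdot 1 = 7 W 3 \cdot 5 = 7 W 15 = 105 W$)
$N{\left(B \right)} + \left(221 \left(-250\right) - 100\right) = 105 \cdot 125 + \left(221 \left(-250\right) - 100\right) = 13125 - 55350 = -42225$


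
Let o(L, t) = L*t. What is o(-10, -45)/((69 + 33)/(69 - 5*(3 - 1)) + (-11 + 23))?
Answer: 295/9 ≈ 32.778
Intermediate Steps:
o(-10, -45)/((69 + 33)/(69 - 5*(3 - 1)) + (-11 + 23)) = (-10*(-45))/((69 + 33)/(69 - 5*(3 - 1)) + (-11 + 23)) = 450/(102/(69 - 5*2) + 12) = 450/(102/(69 - 10) + 12) = 450/(102/59 + 12) = 450/(810/59) = 450*(59/810) = 295/9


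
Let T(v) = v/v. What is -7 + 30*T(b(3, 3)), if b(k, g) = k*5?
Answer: 23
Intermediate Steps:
b(k, g) = 5*k
T(v) = 1
-7 + 30*T(b(3, 3)) = -7 + 30*1 = -7 + 30 = 23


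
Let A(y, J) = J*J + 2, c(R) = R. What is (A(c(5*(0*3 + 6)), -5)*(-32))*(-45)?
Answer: 38880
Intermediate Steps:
A(y, J) = 2 + J**2 (A(y, J) = J**2 + 2 = 2 + J**2)
(A(c(5*(0*3 + 6)), -5)*(-32))*(-45) = ((2 + (-5)**2)*(-32))*(-45) = ((2 + 25)*(-32))*(-45) = (27*(-32))*(-45) = -864*(-45) = 38880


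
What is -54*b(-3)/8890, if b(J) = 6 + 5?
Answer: -297/4445 ≈ -0.066817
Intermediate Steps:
b(J) = 11
-54*b(-3)/8890 = -54*11/8890 = -594*1/8890 = -297/4445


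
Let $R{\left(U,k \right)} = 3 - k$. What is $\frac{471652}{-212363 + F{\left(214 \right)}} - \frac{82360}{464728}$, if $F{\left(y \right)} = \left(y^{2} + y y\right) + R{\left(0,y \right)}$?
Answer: $- \frac{14322123011}{3513982681} \approx -4.0758$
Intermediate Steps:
$F{\left(y \right)} = 3 - y + 2 y^{2}$ ($F{\left(y \right)} = \left(y^{2} + y y\right) - \left(-3 + y\right) = \left(y^{2} + y^{2}\right) - \left(-3 + y\right) = 2 y^{2} - \left(-3 + y\right) = 3 - y + 2 y^{2}$)
$\frac{471652}{-212363 + F{\left(214 \right)}} - \frac{82360}{464728} = \frac{471652}{-212363 + \left(3 - 214 + 2 \cdot 214^{2}\right)} - \frac{82360}{464728} = \frac{471652}{-212363 + \left(3 - 214 + 2 \cdot 45796\right)} - \frac{10295}{58091} = \frac{471652}{-212363 + \left(3 - 214 + 91592\right)} - \frac{10295}{58091} = \frac{471652}{-212363 + 91381} - \frac{10295}{58091} = \frac{471652}{-120982} - \frac{10295}{58091} = 471652 \left(- \frac{1}{120982}\right) - \frac{10295}{58091} = - \frac{235826}{60491} - \frac{10295}{58091} = - \frac{14322123011}{3513982681}$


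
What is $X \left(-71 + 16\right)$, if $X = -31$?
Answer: $1705$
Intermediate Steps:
$X \left(-71 + 16\right) = - 31 \left(-71 + 16\right) = \left(-31\right) \left(-55\right) = 1705$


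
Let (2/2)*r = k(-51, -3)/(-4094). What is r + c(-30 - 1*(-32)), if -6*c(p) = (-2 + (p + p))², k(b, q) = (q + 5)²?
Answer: -4100/6141 ≈ -0.66764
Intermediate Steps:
k(b, q) = (5 + q)²
r = -2/2047 (r = (5 - 3)²/(-4094) = 2²*(-1/4094) = 4*(-1/4094) = -2/2047 ≈ -0.00097704)
c(p) = -(-2 + 2*p)²/6 (c(p) = -(-2 + (p + p))²/6 = -(-2 + 2*p)²/6)
r + c(-30 - 1*(-32)) = -2/2047 - 2*(-1 + (-30 - 1*(-32)))²/3 = -2/2047 - 2*(-1 + (-30 + 32))²/3 = -2/2047 - 2*(-1 + 2)²/3 = -2/2047 - ⅔*1² = -2/2047 - ⅔*1 = -2/2047 - ⅔ = -4100/6141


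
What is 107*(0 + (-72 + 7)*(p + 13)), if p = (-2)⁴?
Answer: -201695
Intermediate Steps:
p = 16
107*(0 + (-72 + 7)*(p + 13)) = 107*(0 + (-72 + 7)*(16 + 13)) = 107*(0 - 65*29) = 107*(0 - 1885) = 107*(-1885) = -201695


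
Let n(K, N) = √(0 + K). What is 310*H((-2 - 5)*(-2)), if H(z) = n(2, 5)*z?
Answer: 4340*√2 ≈ 6137.7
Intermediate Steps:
n(K, N) = √K
H(z) = z*√2 (H(z) = √2*z = z*√2)
310*H((-2 - 5)*(-2)) = 310*(((-2 - 5)*(-2))*√2) = 310*((-7*(-2))*√2) = 310*(14*√2) = 4340*√2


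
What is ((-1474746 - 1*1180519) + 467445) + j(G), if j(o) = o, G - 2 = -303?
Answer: -2188121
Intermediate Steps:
G = -301 (G = 2 - 303 = -301)
((-1474746 - 1*1180519) + 467445) + j(G) = ((-1474746 - 1*1180519) + 467445) - 301 = ((-1474746 - 1180519) + 467445) - 301 = (-2655265 + 467445) - 301 = -2187820 - 301 = -2188121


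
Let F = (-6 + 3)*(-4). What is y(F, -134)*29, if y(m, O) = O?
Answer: -3886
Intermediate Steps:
F = 12 (F = -3*(-4) = 12)
y(F, -134)*29 = -134*29 = -3886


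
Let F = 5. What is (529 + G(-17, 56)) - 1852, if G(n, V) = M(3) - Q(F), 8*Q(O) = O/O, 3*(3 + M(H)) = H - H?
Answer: -10609/8 ≈ -1326.1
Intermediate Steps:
M(H) = -3 (M(H) = -3 + (H - H)/3 = -3 + (⅓)*0 = -3 + 0 = -3)
Q(O) = ⅛ (Q(O) = (O/O)/8 = (⅛)*1 = ⅛)
G(n, V) = -25/8 (G(n, V) = -3 - 1*⅛ = -3 - ⅛ = -25/8)
(529 + G(-17, 56)) - 1852 = (529 - 25/8) - 1852 = 4207/8 - 1852 = -10609/8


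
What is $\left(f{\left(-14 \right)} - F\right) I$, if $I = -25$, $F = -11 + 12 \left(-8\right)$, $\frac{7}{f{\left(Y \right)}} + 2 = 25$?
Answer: $- \frac{61700}{23} \approx -2682.6$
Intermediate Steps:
$f{\left(Y \right)} = \frac{7}{23}$ ($f{\left(Y \right)} = \frac{7}{-2 + 25} = \frac{7}{23}$)
$F = -107$ ($F = -11 - 96 = -107$)
$\left(f{\left(-14 \right)} - F\right) I = \left(\frac{7}{23} - -107\right) \left(-25\right) = \left(\frac{7}{23} + 107\right) \left(-25\right) = \frac{2468}{23} \left(-25\right) = - \frac{61700}{23}$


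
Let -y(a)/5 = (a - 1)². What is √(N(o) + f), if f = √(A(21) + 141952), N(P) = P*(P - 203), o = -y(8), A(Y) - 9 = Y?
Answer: √(10290 + √141982) ≈ 103.28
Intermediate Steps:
A(Y) = 9 + Y
y(a) = -5*(-1 + a)² (y(a) = -5*(a - 1)² = -5*(-1 + a)²)
o = 245 (o = -(-5)*(-1 + 8)² = -(-5)*7² = -(-5)*49 = -1*(-245) = 245)
N(P) = P*(-203 + P)
f = √141982 (f = √((9 + 21) + 141952) = √(30 + 141952) = √141982 ≈ 376.81)
√(N(o) + f) = √(245*(-203 + 245) + √141982) = √(245*42 + √141982) = √(10290 + √141982)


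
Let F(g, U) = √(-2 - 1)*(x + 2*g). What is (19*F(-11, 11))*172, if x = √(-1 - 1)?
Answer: 3268*I*√3*(-22 + I*√2) ≈ -8004.9 - 1.2453e+5*I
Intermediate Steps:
x = I*√2 (x = √(-2) = I*√2 ≈ 1.4142*I)
F(g, U) = I*√3*(2*g + I*√2) (F(g, U) = √(-2 - 1)*(I*√2 + 2*g) = √(-3)*(2*g + I*√2) = (I*√3)*(2*g + I*√2) = I*√3*(2*g + I*√2))
(19*F(-11, 11))*172 = (19*(-√6 + 2*I*(-11)*√3))*172 = (19*(-√6 - 22*I*√3))*172 = (-19*√6 - 418*I*√3)*172 = -3268*√6 - 71896*I*√3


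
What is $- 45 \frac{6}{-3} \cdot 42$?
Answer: $3780$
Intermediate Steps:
$- 45 \frac{6}{-3} \cdot 42 = - 45 \cdot 6 \left(- \frac{1}{3}\right) 42 = - 45 \left(\left(-2\right) 42\right) = \left(-45\right) \left(-84\right) = 3780$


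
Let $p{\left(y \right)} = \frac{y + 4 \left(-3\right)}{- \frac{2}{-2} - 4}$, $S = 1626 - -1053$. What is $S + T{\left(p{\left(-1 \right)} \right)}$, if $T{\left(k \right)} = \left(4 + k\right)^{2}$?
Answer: $\frac{24736}{9} \approx 2748.4$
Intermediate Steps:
$S = 2679$ ($S = 1626 + 1053 = 2679$)
$p{\left(y \right)} = 4 - \frac{y}{3}$ ($p{\left(y \right)} = \frac{y - 12}{\left(-2\right) \left(- \frac{1}{2}\right) - 4} = \frac{-12 + y}{1 - 4} = \frac{-12 + y}{-3} = \left(-12 + y\right) \left(- \frac{1}{3}\right) = 4 - \frac{y}{3}$)
$S + T{\left(p{\left(-1 \right)} \right)} = 2679 + \left(4 + \left(4 - - \frac{1}{3}\right)\right)^{2} = 2679 + \left(4 + \left(4 + \frac{1}{3}\right)\right)^{2} = 2679 + \left(4 + \frac{13}{3}\right)^{2} = 2679 + \left(\frac{25}{3}\right)^{2} = 2679 + \frac{625}{9} = \frac{24736}{9}$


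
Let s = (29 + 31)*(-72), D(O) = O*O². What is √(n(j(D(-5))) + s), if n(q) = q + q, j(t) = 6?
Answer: 2*I*√1077 ≈ 65.635*I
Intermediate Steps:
D(O) = O³
s = -4320 (s = 60*(-72) = -4320)
n(q) = 2*q
√(n(j(D(-5))) + s) = √(2*6 - 4320) = √(12 - 4320) = √(-4308) = 2*I*√1077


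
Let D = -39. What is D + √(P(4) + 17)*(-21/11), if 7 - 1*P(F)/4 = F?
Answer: -39 - 21*√29/11 ≈ -49.281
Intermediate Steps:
P(F) = 28 - 4*F
D + √(P(4) + 17)*(-21/11) = -39 + √((28 - 4*4) + 17)*(-21/11) = -39 + √((28 - 16) + 17)*(-21*1/11) = -39 + √(12 + 17)*(-21/11) = -39 + √29*(-21/11) = -39 - 21*√29/11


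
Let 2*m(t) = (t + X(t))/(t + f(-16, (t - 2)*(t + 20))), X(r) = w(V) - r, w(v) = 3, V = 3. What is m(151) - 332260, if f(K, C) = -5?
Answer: -97019917/292 ≈ -3.3226e+5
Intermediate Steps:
X(r) = 3 - r
m(t) = 3/(2*(-5 + t)) (m(t) = ((t + (3 - t))/(t - 5))/2 = (3/(-5 + t))/2 = 3/(2*(-5 + t)))
m(151) - 332260 = 3/(2*(-5 + 151)) - 332260 = (3/2)/146 - 332260 = (3/2)*(1/146) - 332260 = 3/292 - 332260 = -97019917/292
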